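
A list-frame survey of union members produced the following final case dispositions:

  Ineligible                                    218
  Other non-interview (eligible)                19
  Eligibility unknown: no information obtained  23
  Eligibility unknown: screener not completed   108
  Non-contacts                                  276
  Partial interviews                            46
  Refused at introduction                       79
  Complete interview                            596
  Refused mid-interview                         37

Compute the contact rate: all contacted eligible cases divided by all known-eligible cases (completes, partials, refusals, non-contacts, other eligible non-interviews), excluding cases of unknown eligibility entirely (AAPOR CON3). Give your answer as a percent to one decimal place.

73.8%

Declined to participate = 79 + 37 = 116
Unknown eligibility = 108 + 23 = 131
Numerator = 596 + 46 + 116 + 19 = 777
Denom = 596 + 46 + 116 + 276 + 19 = 1053
CON3 = 777 / 1053 = 0.7379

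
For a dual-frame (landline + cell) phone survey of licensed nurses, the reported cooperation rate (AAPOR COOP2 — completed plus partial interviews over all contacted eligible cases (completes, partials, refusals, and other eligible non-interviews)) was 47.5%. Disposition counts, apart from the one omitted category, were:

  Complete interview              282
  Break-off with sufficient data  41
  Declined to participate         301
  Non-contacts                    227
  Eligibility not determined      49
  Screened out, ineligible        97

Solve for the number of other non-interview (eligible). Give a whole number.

Top → 282 + 41 = 323
COOP2 = 323 / D = 0.475
D = 323 / 0.475 = 680.0
Other denominator terms total 624
other non-interview (eligible) = 680.0 − 624 ≈ 56

56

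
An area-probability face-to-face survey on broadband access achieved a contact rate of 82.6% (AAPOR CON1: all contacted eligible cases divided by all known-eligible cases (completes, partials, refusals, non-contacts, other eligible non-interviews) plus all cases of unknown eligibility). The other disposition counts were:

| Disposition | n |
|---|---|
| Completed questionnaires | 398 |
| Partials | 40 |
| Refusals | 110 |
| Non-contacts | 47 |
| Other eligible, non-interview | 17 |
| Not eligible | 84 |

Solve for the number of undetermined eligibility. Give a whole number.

72

Top = 398 + 40 + 110 + 17 = 565
CON1 = 565 / D = 0.826
D = 565 / 0.826 = 684.0
Other denominator terms total 612
undetermined eligibility = 684.0 − 612 ≈ 72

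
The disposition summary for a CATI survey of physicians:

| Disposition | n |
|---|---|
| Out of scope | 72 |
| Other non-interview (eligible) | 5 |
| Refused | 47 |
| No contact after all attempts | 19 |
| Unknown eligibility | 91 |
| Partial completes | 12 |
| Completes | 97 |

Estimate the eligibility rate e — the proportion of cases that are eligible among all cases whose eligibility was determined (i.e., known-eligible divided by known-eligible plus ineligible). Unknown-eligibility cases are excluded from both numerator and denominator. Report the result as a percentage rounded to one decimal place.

Determined eligible = 97 + 12 + 47 + 19 + 5 = 180
e = 180 / (180 + 72) = 180 / 252 = 0.7143

71.4%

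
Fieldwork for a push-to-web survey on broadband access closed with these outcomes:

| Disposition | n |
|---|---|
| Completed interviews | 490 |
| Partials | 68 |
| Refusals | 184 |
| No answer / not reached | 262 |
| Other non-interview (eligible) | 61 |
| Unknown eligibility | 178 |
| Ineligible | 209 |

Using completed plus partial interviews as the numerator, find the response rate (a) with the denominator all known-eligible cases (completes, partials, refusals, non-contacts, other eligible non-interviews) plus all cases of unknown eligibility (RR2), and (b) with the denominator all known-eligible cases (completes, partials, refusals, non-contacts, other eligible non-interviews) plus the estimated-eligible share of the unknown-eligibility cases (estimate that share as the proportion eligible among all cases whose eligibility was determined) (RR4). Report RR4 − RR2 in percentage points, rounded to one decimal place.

Num = 490 + 68 = 558
Base = 490 + 68 + 184 + 262 + 61 + 178 = 1243
RR2 = 558 / 1243 = 0.4489
Eligible (known) = 490 + 68 + 184 + 262 + 61 = 1065
e = 1065 / (1065 + 209) = 1065 / 1274 = 0.8359
e × U = 0.8359 × 178 = 148.79
Base = 1065 + 148.79 = 1213.79
RR4 = 558 / 1213.79 = 0.4597
Difference = 45.97 − 44.89 = 1.08 percentage points

1.1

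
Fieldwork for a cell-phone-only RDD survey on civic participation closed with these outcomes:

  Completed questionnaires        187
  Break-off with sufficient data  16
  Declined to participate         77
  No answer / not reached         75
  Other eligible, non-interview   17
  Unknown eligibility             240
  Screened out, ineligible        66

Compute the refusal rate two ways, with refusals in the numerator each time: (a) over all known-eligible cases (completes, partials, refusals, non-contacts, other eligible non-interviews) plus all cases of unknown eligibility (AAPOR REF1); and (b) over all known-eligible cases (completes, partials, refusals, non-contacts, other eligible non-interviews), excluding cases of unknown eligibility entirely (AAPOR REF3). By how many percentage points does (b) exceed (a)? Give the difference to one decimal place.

8.1

Num: 77
Base: 187 + 16 + 77 + 75 + 17 + 240 = 612
REF1 = 77 / 612 = 0.1258
Base: 187 + 16 + 77 + 75 + 17 = 372
REF3 = 77 / 372 = 0.2070
Difference = 20.70 − 12.58 = 8.12 percentage points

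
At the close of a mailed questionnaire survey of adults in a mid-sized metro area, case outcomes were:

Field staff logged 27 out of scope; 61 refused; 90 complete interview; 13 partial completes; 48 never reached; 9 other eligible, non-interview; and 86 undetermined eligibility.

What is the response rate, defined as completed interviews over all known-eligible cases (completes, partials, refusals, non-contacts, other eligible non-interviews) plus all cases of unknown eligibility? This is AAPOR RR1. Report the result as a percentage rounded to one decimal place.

29.3%

Num: 90
Denom: 90 + 13 + 61 + 48 + 9 + 86 = 307
RR1 = 90 / 307 = 0.2932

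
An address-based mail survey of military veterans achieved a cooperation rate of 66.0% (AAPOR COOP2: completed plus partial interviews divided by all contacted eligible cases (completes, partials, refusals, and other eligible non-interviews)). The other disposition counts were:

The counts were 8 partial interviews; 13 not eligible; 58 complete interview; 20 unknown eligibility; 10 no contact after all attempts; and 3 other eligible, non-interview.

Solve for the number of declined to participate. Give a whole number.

31

Top: 58 + 8 = 66
COOP2 = 66 / D = 0.660
D = 66 / 0.660 = 100.0
Rest of base = 69
declined to participate = 100.0 − 69 ≈ 31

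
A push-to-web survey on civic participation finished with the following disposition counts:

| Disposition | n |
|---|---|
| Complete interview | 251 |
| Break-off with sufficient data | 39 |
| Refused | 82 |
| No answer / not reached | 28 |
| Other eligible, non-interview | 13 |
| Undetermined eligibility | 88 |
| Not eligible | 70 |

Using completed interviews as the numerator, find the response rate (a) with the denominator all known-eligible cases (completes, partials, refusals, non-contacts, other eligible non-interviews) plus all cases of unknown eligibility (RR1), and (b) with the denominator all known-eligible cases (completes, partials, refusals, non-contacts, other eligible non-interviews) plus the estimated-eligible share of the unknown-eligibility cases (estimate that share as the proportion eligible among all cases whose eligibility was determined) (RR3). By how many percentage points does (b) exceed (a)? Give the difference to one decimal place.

1.3

Numerator → 251
Denominator → 251 + 39 + 82 + 28 + 13 + 88 = 501
RR1 = 251 / 501 = 0.5010
Known eligible → 251 + 39 + 82 + 28 + 13 = 413
e = 413 / (413 + 70) = 413 / 483 = 0.8551
Eligible share of unknowns → 0.8551 × 88 = 75.25
Denominator → 413 + 75.25 = 488.25
RR3 = 251 / 488.25 = 0.5141
Difference = 51.41 − 50.10 = 1.31 percentage points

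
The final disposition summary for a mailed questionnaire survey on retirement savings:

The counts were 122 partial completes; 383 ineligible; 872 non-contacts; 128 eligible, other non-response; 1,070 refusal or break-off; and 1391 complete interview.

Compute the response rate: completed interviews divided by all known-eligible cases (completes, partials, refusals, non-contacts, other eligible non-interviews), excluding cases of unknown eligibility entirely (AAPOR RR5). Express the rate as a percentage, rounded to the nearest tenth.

Numerator = 1391
Base = 1391 + 122 + 1070 + 872 + 128 = 3583
RR5 = 1391 / 3583 = 0.3882

38.8%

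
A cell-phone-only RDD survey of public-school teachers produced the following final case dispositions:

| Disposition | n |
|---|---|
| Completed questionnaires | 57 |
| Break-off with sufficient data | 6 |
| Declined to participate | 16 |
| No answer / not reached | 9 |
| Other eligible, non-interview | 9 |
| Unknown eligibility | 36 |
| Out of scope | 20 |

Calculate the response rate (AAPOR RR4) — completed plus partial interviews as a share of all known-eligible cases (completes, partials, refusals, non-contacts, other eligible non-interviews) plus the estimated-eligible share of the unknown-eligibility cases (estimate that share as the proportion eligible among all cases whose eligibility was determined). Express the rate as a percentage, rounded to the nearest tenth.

Numerator → 57 + 6 = 63
Determined eligible → 57 + 6 + 16 + 9 + 9 = 97
e = 97 / (97 + 20) = 97 / 117 = 0.8291
Eligible share of unknowns → 0.8291 × 36 = 29.85
Base → 97 + 29.85 = 126.85
RR4 = 63 / 126.85 = 0.4966

49.7%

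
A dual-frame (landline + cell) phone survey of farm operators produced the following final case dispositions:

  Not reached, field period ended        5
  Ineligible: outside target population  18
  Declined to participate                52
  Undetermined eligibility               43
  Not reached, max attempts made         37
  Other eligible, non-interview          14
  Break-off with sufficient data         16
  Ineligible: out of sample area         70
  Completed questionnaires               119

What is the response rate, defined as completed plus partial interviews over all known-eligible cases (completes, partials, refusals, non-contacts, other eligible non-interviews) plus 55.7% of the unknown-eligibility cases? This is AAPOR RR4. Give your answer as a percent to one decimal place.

Never reached = 5 + 37 = 42
Ineligible = 18 + 70 = 88
Num = 119 + 16 = 135
Known eligible = 119 + 16 + 52 + 42 + 14 = 243
Estimated eligible among unknowns = 0.5570 × 43 = 23.95
Denom = 243 + 23.95 = 266.95
RR4 = 135 / 266.95 = 0.5057

50.6%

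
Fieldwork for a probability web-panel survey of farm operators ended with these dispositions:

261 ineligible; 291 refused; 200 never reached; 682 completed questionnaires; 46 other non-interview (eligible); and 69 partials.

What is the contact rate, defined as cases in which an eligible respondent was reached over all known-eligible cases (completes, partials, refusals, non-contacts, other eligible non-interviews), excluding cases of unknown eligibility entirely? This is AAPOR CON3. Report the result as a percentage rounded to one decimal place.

84.5%

Top = 682 + 69 + 291 + 46 = 1088
Denominator = 682 + 69 + 291 + 200 + 46 = 1288
CON3 = 1088 / 1288 = 0.8447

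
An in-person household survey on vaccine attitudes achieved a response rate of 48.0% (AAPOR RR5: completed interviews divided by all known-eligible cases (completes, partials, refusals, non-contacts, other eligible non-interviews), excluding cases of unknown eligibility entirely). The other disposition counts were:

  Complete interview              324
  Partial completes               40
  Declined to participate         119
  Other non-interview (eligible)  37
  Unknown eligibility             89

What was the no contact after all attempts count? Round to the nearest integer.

RR5 = 324 / D = 0.480
D = 324 / 0.480 = 675.0
Other denominator terms total 520
no contact after all attempts = 675.0 − 520 ≈ 155

155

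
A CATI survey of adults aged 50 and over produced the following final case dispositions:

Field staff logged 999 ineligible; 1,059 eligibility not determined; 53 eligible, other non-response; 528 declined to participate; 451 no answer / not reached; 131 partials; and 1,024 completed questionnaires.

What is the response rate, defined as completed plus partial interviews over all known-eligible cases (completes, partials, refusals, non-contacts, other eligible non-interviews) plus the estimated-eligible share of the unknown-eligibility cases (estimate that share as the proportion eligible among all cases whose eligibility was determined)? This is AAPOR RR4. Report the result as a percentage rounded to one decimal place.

39.6%

Num → 1024 + 131 = 1155
Known eligible → 1024 + 131 + 528 + 451 + 53 = 2187
e = 2187 / (2187 + 999) = 2187 / 3186 = 0.6864
Estimated eligible among unknowns → 0.6864 × 1059 = 726.90
Base → 2187 + 726.90 = 2913.90
RR4 = 1155 / 2913.90 = 0.3964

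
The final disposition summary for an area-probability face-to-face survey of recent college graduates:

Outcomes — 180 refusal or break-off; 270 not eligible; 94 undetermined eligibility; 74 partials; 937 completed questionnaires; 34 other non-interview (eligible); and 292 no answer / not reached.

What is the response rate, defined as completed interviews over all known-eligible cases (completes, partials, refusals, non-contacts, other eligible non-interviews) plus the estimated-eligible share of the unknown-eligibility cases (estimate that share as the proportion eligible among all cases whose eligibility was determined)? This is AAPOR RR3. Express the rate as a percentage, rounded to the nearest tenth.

Top = 937
Determined eligible = 937 + 74 + 180 + 292 + 34 = 1517
e = 1517 / (1517 + 270) = 1517 / 1787 = 0.8489
Eligible share of unknowns = 0.8489 × 94 = 79.80
Denominator = 1517 + 79.80 = 1596.80
RR3 = 937 / 1596.80 = 0.5868

58.7%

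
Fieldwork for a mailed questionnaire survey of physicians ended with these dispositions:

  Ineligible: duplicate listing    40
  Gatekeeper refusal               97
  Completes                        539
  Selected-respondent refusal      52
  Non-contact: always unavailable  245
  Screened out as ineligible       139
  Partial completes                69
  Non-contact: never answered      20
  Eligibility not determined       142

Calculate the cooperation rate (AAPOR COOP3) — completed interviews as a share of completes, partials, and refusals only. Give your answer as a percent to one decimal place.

Refused = 97 + 52 = 149
No answer / not reached = 20 + 245 = 265
Screened out, ineligible = 139 + 40 = 179
Numerator: 539
Base: 539 + 69 + 149 = 757
COOP3 = 539 / 757 = 0.7120

71.2%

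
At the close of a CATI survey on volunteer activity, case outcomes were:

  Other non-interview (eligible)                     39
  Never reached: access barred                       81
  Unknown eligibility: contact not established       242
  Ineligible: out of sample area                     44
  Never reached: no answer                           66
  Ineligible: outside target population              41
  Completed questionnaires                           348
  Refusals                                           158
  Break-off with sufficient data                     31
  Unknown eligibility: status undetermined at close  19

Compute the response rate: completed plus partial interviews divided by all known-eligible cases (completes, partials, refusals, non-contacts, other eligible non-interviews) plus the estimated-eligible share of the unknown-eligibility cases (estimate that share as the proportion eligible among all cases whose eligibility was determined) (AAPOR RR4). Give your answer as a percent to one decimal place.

No answer / not reached = 66 + 81 = 147
Eligibility not determined = 242 + 19 = 261
Ineligible = 41 + 44 = 85
Numerator → 348 + 31 = 379
Determined eligible → 348 + 31 + 158 + 147 + 39 = 723
e = 723 / (723 + 85) = 723 / 808 = 0.8948
Estimated eligible among unknowns → 0.8948 × 261 = 233.54
Denom → 723 + 233.54 = 956.54
RR4 = 379 / 956.54 = 0.3962

39.6%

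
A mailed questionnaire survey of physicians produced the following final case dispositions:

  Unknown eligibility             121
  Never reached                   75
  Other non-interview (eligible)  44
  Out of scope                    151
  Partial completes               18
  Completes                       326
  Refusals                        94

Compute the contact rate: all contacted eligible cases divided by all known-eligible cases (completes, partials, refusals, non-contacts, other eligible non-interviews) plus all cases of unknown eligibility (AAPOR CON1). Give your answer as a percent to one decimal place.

Num: 326 + 18 + 94 + 44 = 482
Denom: 326 + 18 + 94 + 75 + 44 + 121 = 678
CON1 = 482 / 678 = 0.7109

71.1%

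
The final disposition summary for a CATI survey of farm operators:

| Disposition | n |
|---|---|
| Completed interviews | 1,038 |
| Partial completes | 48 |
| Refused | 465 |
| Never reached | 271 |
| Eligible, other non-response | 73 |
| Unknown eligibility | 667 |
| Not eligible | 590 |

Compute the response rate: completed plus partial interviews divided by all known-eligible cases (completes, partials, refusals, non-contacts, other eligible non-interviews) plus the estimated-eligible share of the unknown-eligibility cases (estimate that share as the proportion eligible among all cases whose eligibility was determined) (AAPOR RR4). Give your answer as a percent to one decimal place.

Top = 1038 + 48 = 1086
Determined eligible = 1038 + 48 + 465 + 271 + 73 = 1895
e = 1895 / (1895 + 590) = 1895 / 2485 = 0.7626
Estimated eligible among unknowns = 0.7626 × 667 = 508.65
Denominator = 1895 + 508.65 = 2403.65
RR4 = 1086 / 2403.65 = 0.4518

45.2%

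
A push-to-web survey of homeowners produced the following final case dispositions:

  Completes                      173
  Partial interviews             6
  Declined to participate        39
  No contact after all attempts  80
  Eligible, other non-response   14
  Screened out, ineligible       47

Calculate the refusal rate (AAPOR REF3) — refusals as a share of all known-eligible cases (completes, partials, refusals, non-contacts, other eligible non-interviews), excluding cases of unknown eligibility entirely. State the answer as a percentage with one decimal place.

Num → 39
Denom → 173 + 6 + 39 + 80 + 14 = 312
REF3 = 39 / 312 = 0.1250

12.5%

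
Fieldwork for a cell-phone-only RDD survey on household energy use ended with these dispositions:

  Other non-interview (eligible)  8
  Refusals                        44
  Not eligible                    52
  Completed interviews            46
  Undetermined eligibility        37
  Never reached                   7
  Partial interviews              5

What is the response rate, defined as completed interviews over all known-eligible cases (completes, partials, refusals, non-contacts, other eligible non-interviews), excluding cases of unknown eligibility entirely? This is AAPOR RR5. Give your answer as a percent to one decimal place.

Top = 46
Denom = 46 + 5 + 44 + 7 + 8 = 110
RR5 = 46 / 110 = 0.4182

41.8%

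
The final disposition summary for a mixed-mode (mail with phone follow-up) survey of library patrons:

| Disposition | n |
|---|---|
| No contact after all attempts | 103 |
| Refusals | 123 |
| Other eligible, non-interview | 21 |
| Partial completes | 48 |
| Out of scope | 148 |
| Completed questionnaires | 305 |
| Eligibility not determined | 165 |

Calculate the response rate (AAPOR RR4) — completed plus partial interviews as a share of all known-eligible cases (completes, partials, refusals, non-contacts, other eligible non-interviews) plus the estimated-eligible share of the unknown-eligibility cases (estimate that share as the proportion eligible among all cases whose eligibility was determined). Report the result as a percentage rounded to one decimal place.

48.2%

Top = 305 + 48 = 353
Known eligible = 305 + 48 + 123 + 103 + 21 = 600
e = 600 / (600 + 148) = 600 / 748 = 0.8021
Eligible share of unknowns = 0.8021 × 165 = 132.35
Denominator = 600 + 132.35 = 732.35
RR4 = 353 / 732.35 = 0.4820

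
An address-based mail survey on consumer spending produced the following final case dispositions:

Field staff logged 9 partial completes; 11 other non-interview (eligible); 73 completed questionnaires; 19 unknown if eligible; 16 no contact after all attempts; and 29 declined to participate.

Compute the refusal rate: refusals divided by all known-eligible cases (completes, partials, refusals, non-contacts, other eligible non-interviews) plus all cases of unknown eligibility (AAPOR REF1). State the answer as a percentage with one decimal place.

18.5%

Num: 29
Denominator: 73 + 9 + 29 + 16 + 11 + 19 = 157
REF1 = 29 / 157 = 0.1847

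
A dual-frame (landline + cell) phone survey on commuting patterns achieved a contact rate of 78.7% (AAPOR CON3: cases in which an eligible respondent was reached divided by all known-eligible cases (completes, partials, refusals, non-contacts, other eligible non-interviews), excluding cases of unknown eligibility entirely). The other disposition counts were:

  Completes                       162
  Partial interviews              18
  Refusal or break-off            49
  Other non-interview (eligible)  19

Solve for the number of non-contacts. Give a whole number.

Top: 162 + 18 + 49 + 19 = 248
CON3 = 248 / D = 0.787
D = 248 / 0.787 = 315.1
Rest of base = 248
non-contacts = 315.1 − 248 ≈ 67

67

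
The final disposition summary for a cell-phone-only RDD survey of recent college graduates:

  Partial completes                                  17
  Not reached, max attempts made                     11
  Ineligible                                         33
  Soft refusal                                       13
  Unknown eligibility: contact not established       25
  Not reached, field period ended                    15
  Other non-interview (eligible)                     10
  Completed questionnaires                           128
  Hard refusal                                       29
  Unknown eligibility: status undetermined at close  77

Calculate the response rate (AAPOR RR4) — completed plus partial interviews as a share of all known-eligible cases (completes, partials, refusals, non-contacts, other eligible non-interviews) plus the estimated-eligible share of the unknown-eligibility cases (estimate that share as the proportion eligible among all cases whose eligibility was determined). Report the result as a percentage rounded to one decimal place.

46.5%

Refusals = 29 + 13 = 42
No answer / not reached = 15 + 11 = 26
Eligibility not determined = 25 + 77 = 102
Top → 128 + 17 = 145
Eligible (known) → 128 + 17 + 42 + 26 + 10 = 223
e = 223 / (223 + 33) = 223 / 256 = 0.8711
Estimated eligible among unknowns → 0.8711 × 102 = 88.85
Denom → 223 + 88.85 = 311.85
RR4 = 145 / 311.85 = 0.4650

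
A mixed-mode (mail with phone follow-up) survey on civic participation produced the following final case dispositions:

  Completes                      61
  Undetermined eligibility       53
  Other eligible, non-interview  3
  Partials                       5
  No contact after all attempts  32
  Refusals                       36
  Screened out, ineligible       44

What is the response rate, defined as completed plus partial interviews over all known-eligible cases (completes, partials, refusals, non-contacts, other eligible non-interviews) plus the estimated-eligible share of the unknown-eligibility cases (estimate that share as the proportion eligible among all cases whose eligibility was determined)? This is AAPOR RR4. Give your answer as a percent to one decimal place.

Num = 61 + 5 = 66
Eligible (known) = 61 + 5 + 36 + 32 + 3 = 137
e = 137 / (137 + 44) = 137 / 181 = 0.7569
Eligible share of unknowns = 0.7569 × 53 = 40.12
Denom = 137 + 40.12 = 177.12
RR4 = 66 / 177.12 = 0.3726

37.3%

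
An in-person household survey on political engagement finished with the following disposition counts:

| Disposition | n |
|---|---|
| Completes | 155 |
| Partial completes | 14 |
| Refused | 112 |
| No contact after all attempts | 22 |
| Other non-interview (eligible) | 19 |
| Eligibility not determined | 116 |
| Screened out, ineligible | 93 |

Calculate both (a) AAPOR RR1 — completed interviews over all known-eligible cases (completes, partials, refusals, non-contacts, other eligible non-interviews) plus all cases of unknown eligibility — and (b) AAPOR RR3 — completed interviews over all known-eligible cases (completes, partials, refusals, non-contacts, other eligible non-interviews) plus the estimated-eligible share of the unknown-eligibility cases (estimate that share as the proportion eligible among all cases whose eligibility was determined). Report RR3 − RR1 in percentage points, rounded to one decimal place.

Numerator = 155
Base = 155 + 14 + 112 + 22 + 19 + 116 = 438
RR1 = 155 / 438 = 0.3539
Determined eligible = 155 + 14 + 112 + 22 + 19 = 322
e = 322 / (322 + 93) = 322 / 415 = 0.7759
e × U = 0.7759 × 116 = 90.00
Base = 322 + 90.00 = 412.00
RR3 = 155 / 412.00 = 0.3762
Difference = 37.62 − 35.39 = 2.23 percentage points

2.2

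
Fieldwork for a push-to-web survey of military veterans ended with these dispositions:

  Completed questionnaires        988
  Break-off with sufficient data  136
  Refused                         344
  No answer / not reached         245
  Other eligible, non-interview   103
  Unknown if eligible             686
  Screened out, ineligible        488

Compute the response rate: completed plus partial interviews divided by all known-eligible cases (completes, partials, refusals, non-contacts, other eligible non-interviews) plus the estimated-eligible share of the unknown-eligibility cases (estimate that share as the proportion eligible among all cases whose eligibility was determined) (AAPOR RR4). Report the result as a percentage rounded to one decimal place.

Numerator = 988 + 136 = 1124
Known eligible = 988 + 136 + 344 + 245 + 103 = 1816
e = 1816 / (1816 + 488) = 1816 / 2304 = 0.7882
Estimated eligible among unknowns = 0.7882 × 686 = 540.71
Denominator = 1816 + 540.71 = 2356.71
RR4 = 1124 / 2356.71 = 0.4769

47.7%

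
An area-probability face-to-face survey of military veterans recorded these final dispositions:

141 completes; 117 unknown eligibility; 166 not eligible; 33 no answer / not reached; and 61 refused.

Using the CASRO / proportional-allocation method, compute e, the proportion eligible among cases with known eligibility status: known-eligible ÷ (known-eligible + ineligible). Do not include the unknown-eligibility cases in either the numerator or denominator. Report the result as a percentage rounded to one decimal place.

58.6%

Eligible (known) = 141 + 61 + 33 = 235
e = 235 / (235 + 166) = 235 / 401 = 0.5860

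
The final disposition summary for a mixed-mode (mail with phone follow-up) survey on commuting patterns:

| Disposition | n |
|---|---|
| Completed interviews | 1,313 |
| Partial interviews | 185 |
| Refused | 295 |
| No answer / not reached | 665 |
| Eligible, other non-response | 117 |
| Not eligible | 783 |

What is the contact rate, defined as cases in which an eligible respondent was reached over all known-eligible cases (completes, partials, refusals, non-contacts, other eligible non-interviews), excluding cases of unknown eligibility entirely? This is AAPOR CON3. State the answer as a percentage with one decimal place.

Numerator: 1313 + 185 + 295 + 117 = 1910
Denom: 1313 + 185 + 295 + 665 + 117 = 2575
CON3 = 1910 / 2575 = 0.7417

74.2%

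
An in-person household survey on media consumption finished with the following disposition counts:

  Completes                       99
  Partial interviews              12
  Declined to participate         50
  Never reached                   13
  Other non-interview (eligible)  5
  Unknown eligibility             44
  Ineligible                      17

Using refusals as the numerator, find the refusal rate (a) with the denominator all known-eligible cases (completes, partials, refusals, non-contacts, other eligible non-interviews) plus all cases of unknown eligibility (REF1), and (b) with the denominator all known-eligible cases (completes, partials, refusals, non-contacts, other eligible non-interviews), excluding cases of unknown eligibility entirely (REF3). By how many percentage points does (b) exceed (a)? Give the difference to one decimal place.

5.5

Num: 50
Denominator: 99 + 12 + 50 + 13 + 5 + 44 = 223
REF1 = 50 / 223 = 0.2242
Denominator: 99 + 12 + 50 + 13 + 5 = 179
REF3 = 50 / 179 = 0.2793
Difference = 27.93 − 22.42 = 5.51 percentage points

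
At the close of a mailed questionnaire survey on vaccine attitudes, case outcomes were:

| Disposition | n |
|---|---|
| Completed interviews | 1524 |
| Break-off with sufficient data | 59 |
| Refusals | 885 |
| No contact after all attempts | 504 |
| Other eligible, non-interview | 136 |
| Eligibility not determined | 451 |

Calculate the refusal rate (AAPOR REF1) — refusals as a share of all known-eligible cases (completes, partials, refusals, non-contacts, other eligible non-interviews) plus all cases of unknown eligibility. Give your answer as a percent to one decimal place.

Numerator: 885
Denominator: 1524 + 59 + 885 + 504 + 136 + 451 = 3559
REF1 = 885 / 3559 = 0.2487

24.9%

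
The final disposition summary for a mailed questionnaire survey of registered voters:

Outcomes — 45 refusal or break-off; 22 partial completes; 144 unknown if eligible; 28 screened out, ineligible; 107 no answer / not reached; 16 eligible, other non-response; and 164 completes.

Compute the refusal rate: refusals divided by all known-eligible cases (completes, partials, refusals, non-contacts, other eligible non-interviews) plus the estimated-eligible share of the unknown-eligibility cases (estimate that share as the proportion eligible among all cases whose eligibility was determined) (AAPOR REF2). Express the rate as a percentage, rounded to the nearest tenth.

9.2%

Top: 45
Known eligible: 164 + 22 + 45 + 107 + 16 = 354
e = 354 / (354 + 28) = 354 / 382 = 0.9267
Eligible share of unknowns: 0.9267 × 144 = 133.44
Denominator: 354 + 133.44 = 487.44
REF2 = 45 / 487.44 = 0.0923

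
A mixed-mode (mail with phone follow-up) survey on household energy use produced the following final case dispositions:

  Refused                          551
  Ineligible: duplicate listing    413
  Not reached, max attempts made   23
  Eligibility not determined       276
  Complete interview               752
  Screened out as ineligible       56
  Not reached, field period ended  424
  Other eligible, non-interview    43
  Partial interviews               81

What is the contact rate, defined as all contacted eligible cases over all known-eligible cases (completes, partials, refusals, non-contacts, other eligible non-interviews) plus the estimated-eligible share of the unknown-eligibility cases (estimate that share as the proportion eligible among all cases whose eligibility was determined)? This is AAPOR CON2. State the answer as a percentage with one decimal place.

68.1%

No contact after all attempts = 424 + 23 = 447
Screened out, ineligible = 56 + 413 = 469
Num → 752 + 81 + 551 + 43 = 1427
Known eligible → 752 + 81 + 551 + 447 + 43 = 1874
e = 1874 / (1874 + 469) = 1874 / 2343 = 0.7998
Estimated eligible among unknowns → 0.7998 × 276 = 220.74
Base → 1874 + 220.74 = 2094.74
CON2 = 1427 / 2094.74 = 0.6812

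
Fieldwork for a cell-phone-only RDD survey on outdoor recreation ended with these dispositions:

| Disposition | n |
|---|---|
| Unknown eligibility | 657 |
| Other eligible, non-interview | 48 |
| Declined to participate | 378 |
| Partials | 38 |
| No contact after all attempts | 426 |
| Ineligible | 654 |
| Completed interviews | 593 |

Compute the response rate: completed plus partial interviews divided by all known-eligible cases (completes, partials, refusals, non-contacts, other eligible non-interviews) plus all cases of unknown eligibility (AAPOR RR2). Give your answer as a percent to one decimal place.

Numerator = 593 + 38 = 631
Denom = 593 + 38 + 378 + 426 + 48 + 657 = 2140
RR2 = 631 / 2140 = 0.2949

29.5%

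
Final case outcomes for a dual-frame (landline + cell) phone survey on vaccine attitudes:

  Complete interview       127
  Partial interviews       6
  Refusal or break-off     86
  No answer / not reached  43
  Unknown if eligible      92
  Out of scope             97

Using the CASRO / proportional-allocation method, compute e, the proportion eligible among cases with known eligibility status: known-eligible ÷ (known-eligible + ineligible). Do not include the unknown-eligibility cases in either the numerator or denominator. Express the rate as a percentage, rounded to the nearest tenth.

Eligible (known) = 127 + 6 + 86 + 43 = 262
e = 262 / (262 + 97) = 262 / 359 = 0.7298

73.0%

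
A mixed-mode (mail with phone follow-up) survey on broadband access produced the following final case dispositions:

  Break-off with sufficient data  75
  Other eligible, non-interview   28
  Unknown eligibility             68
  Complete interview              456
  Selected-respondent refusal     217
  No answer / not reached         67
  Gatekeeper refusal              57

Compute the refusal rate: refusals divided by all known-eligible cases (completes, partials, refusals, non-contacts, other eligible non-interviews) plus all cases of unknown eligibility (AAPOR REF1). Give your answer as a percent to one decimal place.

Declined to participate = 57 + 217 = 274
Num = 274
Denominator = 456 + 75 + 274 + 67 + 28 + 68 = 968
REF1 = 274 / 968 = 0.2831

28.3%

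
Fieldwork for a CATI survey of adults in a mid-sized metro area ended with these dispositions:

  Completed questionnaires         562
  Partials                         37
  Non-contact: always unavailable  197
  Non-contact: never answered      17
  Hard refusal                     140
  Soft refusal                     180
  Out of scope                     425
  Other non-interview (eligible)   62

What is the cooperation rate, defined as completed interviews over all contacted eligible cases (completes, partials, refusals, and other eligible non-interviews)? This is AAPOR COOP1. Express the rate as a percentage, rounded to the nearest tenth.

57.3%

Refusals = 140 + 180 = 320
No contact after all attempts = 17 + 197 = 214
Num = 562
Base = 562 + 37 + 320 + 62 = 981
COOP1 = 562 / 981 = 0.5729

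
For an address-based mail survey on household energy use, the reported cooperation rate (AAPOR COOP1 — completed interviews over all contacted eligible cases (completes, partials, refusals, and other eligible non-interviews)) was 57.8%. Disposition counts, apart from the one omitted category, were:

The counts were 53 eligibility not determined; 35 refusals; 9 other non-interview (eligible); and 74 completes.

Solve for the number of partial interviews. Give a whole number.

10

COOP1 = 74 / D = 0.578
D = 74 / 0.578 = 128.0
Remaining denominator categories sum to 118
partial interviews = 128.0 − 118 ≈ 10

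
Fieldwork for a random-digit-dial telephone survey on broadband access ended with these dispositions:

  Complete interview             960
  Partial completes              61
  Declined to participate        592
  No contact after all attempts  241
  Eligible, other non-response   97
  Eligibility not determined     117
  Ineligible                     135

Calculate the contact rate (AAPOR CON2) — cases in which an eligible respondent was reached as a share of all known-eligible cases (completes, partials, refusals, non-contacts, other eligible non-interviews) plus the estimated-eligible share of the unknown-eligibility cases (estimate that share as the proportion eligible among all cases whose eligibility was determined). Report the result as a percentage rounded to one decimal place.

Numerator → 960 + 61 + 592 + 97 = 1710
Eligible (known) → 960 + 61 + 592 + 241 + 97 = 1951
e = 1951 / (1951 + 135) = 1951 / 2086 = 0.9353
Eligible share of unknowns → 0.9353 × 117 = 109.43
Denom → 1951 + 109.43 = 2060.43
CON2 = 1710 / 2060.43 = 0.8299

83.0%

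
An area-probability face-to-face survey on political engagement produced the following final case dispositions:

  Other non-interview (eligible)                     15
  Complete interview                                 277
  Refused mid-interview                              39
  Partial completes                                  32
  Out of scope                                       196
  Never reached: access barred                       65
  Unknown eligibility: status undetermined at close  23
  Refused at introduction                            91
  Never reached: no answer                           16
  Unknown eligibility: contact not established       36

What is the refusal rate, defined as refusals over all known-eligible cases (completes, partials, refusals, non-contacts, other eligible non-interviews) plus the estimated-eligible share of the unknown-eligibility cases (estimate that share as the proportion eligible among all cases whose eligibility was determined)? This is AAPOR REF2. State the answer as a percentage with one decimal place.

22.5%

Refusals = 91 + 39 = 130
No contact after all attempts = 16 + 65 = 81
Eligibility not determined = 36 + 23 = 59
Num: 130
Eligible (known): 277 + 32 + 130 + 81 + 15 = 535
e = 535 / (535 + 196) = 535 / 731 = 0.7319
e × U: 0.7319 × 59 = 43.18
Base: 535 + 43.18 = 578.18
REF2 = 130 / 578.18 = 0.2248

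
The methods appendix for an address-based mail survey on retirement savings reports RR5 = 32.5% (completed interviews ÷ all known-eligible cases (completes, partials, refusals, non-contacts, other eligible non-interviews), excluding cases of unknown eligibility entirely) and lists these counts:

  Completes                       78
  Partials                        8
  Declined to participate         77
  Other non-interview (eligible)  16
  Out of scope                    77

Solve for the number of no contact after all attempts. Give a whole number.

RR5 = 78 / D = 0.325
D = 78 / 0.325 = 240.0
Remaining denominator categories sum to 179
no contact after all attempts = 240.0 − 179 ≈ 61

61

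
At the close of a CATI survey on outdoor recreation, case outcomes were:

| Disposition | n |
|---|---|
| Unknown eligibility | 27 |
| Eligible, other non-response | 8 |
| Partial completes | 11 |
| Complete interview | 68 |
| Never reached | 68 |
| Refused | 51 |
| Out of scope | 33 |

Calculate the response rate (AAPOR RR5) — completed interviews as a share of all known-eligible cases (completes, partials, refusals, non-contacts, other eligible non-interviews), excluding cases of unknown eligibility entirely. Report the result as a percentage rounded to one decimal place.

33.0%

Top → 68
Denom → 68 + 11 + 51 + 68 + 8 = 206
RR5 = 68 / 206 = 0.3301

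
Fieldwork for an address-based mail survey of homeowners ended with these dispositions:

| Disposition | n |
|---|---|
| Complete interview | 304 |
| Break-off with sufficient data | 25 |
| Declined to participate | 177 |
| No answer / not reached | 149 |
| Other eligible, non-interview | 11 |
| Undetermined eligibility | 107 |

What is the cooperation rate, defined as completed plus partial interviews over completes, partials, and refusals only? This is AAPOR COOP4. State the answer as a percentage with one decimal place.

Top: 304 + 25 = 329
Base: 304 + 25 + 177 = 506
COOP4 = 329 / 506 = 0.6502

65.0%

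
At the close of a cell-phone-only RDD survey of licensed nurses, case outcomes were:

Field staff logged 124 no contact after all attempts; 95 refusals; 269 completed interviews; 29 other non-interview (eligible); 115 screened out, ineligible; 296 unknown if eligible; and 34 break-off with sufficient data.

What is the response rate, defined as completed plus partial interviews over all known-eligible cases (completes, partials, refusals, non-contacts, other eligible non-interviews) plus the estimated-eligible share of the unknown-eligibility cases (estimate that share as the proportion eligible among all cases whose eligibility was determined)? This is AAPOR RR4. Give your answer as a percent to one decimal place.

Numerator = 269 + 34 = 303
Eligible (known) = 269 + 34 + 95 + 124 + 29 = 551
e = 551 / (551 + 115) = 551 / 666 = 0.8273
e × U = 0.8273 × 296 = 244.88
Denominator = 551 + 244.88 = 795.88
RR4 = 303 / 795.88 = 0.3807

38.1%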